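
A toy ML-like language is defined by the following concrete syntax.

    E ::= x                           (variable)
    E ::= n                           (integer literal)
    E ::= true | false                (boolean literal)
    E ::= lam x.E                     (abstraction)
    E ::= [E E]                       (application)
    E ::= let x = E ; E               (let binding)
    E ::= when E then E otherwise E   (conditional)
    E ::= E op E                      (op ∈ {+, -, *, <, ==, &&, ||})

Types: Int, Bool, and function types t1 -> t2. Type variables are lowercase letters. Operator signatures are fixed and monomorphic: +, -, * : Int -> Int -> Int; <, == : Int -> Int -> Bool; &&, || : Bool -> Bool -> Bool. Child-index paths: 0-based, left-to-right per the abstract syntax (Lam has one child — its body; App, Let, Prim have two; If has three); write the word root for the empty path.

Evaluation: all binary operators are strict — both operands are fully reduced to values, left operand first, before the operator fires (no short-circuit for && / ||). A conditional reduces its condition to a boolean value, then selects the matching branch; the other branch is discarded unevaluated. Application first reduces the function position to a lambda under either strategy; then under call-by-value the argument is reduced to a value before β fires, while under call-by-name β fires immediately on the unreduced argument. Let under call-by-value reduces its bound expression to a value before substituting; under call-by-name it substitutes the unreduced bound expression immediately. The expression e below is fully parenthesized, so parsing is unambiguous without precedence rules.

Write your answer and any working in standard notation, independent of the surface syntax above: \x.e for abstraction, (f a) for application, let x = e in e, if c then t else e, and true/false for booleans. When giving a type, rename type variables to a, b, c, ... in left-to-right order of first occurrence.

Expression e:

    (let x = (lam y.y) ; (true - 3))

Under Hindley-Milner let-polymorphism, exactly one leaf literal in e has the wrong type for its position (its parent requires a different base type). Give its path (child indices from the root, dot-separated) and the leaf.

Working:
y : a
\y._ : a -> a
let x : forall. a -> a
  unify Bool ~ Int
  FAIL: mismatch Bool ~ Int

Answer: 1.0 : true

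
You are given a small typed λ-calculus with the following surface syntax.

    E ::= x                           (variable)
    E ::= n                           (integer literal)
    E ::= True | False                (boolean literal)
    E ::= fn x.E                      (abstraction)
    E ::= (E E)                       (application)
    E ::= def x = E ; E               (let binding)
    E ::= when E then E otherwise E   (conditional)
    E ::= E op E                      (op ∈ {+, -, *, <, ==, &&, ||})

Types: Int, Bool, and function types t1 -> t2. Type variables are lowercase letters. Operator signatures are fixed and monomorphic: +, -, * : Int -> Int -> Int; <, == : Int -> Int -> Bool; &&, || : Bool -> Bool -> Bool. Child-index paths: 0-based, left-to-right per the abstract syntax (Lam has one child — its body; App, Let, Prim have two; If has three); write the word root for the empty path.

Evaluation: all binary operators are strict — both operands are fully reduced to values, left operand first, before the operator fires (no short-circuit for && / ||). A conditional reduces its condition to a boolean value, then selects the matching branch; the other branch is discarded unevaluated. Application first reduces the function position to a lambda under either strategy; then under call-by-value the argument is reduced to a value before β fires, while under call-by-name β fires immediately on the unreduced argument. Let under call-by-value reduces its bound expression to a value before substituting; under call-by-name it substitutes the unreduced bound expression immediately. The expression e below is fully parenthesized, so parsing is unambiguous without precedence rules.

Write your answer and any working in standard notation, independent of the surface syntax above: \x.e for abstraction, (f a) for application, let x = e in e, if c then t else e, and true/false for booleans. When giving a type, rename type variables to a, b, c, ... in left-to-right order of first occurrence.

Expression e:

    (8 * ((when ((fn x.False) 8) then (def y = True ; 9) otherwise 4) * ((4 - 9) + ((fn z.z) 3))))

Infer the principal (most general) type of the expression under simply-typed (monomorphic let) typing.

Answer: Int

Working:
  unify Int ~ Int
\x._ : a -> Bool
  unify a -> Bool ~ Int -> b
  unify a ~ Int
  unify Bool ~ b
_ _ : Bool
  unify Bool ~ Bool
let y : Bool
  unify Int ~ Int
  unify Int ~ Int
  unify Int ~ Int
  unify Int ~ Int
  unify Int ~ Int
z : c
\z._ : c -> c
  unify c -> c ~ Int -> d
  unify c ~ Int
  unify Int ~ d
_ _ : Int
  unify Int ~ Int
  unify Int ~ Int
  unify Int ~ Int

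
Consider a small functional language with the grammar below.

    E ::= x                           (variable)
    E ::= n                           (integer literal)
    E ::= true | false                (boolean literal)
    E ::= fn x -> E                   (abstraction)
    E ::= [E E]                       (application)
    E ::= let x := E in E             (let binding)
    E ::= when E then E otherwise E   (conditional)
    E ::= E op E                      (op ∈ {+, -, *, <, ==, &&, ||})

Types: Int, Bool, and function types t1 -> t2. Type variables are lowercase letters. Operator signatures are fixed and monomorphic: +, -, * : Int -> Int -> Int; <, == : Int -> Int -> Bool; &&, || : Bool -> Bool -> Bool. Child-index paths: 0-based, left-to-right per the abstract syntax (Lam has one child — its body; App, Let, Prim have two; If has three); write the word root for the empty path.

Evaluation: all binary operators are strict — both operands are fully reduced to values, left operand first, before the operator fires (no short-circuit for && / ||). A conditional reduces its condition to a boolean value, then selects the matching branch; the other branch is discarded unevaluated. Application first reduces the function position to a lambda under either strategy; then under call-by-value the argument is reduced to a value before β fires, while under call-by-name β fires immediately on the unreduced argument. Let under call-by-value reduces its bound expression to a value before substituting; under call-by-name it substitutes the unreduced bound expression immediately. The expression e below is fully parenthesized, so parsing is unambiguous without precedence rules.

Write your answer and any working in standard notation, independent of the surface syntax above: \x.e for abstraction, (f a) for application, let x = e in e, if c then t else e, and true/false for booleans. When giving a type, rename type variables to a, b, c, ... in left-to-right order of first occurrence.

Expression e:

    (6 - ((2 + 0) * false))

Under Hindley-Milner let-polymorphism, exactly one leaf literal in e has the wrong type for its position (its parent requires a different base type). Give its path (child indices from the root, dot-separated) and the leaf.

Answer: 1.1 : false

Trace:
  unify Int ~ Int
  unify Int ~ Int
  unify Int ~ Int
  unify Int ~ Int
  unify Bool ~ Int
  FAIL: mismatch Bool ~ Int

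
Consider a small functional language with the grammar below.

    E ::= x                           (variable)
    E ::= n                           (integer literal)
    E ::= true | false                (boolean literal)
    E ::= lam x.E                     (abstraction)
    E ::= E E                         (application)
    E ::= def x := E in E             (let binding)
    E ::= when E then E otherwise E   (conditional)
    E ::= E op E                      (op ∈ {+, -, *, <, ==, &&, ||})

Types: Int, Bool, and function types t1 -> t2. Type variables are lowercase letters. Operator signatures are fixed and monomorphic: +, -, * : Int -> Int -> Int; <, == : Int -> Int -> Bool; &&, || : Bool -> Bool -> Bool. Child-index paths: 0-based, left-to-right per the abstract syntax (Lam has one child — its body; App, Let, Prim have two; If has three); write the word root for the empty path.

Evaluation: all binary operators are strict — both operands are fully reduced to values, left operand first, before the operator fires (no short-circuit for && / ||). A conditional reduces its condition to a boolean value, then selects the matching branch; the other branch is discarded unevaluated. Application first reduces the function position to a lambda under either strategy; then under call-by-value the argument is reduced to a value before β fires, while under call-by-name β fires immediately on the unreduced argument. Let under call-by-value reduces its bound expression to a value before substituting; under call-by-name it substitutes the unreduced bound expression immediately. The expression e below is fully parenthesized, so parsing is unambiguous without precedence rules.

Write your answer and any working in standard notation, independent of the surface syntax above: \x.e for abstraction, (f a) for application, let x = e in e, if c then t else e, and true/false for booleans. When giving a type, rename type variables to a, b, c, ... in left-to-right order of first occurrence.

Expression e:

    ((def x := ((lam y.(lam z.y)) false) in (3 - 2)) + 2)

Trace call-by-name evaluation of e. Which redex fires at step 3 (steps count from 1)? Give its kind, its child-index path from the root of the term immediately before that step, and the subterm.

Trace:
step 0: ((let x = ((\y.(\z.y)) false) in (3 - 2)) + 2)
step 1: [let@0] ((3 - 2) + 2)
step 2: [delta@0] (1 + 2)
step 3: [delta@root] 3

Answer: delta at root : (1 + 2)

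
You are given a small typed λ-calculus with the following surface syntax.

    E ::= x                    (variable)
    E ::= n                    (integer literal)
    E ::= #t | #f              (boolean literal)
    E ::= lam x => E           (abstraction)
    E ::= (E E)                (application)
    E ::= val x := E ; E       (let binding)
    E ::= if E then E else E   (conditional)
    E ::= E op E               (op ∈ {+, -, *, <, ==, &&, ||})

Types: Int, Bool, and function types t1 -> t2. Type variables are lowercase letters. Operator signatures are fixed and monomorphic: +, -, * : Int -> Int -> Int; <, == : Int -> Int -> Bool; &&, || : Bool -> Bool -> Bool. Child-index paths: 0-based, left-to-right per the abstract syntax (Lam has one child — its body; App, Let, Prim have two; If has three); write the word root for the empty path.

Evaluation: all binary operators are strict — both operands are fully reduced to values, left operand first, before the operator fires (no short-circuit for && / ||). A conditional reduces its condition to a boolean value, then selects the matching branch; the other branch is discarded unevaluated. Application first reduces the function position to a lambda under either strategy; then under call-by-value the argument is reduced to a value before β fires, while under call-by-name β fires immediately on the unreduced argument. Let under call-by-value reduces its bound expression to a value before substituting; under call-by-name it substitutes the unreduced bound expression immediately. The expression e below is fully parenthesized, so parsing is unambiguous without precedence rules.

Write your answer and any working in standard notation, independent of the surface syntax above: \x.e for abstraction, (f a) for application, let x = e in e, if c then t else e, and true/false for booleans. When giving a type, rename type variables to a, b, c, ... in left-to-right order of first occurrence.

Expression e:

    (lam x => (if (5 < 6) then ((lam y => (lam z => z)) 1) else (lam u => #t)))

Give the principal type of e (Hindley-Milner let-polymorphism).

Trace:
  unify Int ~ Int
  unify Int ~ Int
  unify Bool ~ Bool
z : c
\z._ : c -> c
\y._ : b -> c -> c
  unify b -> c -> c ~ Int -> d
  unify b ~ Int
  unify c -> c ~ d
_ _ : c -> c
\u._ : e -> Bool
  unify c -> c ~ e -> Bool
  unify c ~ e
  unify e ~ Bool
\x._ : a -> Bool -> Bool

Answer: a -> Bool -> Bool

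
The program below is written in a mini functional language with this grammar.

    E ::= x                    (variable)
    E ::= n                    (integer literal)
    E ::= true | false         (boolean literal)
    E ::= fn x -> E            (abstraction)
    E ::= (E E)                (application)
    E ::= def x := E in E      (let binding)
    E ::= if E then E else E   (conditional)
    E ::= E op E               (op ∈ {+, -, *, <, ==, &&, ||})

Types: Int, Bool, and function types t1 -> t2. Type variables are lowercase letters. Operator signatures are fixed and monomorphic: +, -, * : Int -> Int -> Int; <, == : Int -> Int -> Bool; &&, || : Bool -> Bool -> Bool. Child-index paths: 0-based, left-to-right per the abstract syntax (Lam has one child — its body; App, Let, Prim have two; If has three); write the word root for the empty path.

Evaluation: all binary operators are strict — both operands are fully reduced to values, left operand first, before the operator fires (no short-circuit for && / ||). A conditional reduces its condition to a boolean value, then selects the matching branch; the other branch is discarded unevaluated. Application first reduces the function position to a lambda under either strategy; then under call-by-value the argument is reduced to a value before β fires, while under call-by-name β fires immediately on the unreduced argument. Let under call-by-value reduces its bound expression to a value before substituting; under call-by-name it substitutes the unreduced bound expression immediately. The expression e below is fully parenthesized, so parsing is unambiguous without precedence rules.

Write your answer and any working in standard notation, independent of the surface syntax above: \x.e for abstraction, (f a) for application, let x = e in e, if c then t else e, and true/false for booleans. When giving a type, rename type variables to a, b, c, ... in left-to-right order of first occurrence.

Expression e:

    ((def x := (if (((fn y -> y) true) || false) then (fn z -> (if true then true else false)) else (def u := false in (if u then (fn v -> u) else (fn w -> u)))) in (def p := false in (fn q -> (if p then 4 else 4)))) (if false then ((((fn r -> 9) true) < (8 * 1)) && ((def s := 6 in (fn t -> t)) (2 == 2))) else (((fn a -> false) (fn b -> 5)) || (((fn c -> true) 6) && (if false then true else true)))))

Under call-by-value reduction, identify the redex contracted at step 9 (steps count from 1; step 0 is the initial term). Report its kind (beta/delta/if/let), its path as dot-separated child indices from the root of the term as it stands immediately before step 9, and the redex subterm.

Trace:
step 0: ((let x = (if (((\y.y) true) || false) then (\z.(if true then true else false)) else (let u = false in (if u then (\v.u) else (\w.u)))) in (let p = false in (\q.(if p then 4 else 4)))) (if false then ((((\r.9) true) < (8 * 1)) && ((let s = 6 in (\t.t)) (2 == 2))) else (((\a.false) (\b.5)) || (((\c.true) 6) && (if false then true else true)))))
step 1: [beta@0.0.0.0] ((let x = (if (true || false) then (\z.(if true then true else false)) else (let u = false in (if u then (\v.u) else (\w.u)))) in (let p = false in (\q.(if p then 4 else 4)))) (if false then ((((\r.9) true) < (8 * 1)) && ((let s = 6 in (\t.t)) (2 == 2))) else (((\a.false) (\b.5)) || (((\c.true) 6) && (if false then true else true)))))
step 2: [delta@0.0.0] ((let x = (if true then (\z.(if true then true else false)) else (let u = false in (if u then (\v.u) else (\w.u)))) in (let p = false in (\q.(if p then 4 else 4)))) (if false then ((((\r.9) true) < (8 * 1)) && ((let s = 6 in (\t.t)) (2 == 2))) else (((\a.false) (\b.5)) || (((\c.true) 6) && (if false then true else true)))))
step 3: [if@0.0] ((let x = (\z.(if true then true else false)) in (let p = false in (\q.(if p then 4 else 4)))) (if false then ((((\r.9) true) < (8 * 1)) && ((let s = 6 in (\t.t)) (2 == 2))) else (((\a.false) (\b.5)) || (((\c.true) 6) && (if false then true else true)))))
step 4: [let@0] ((let p = false in (\q.(if p then 4 else 4))) (if false then ((((\r.9) true) < (8 * 1)) && ((let s = 6 in (\t.t)) (2 == 2))) else (((\a.false) (\b.5)) || (((\c.true) 6) && (if false then true else true)))))
step 5: [let@0] ((\q.(if false then 4 else 4)) (if false then ((((\r.9) true) < (8 * 1)) && ((let s = 6 in (\t.t)) (2 == 2))) else (((\a.false) (\b.5)) || (((\c.true) 6) && (if false then true else true)))))
step 6: [if@1] ((\q.(if false then 4 else 4)) (((\a.false) (\b.5)) || (((\c.true) 6) && (if false then true else true))))
step 7: [beta@1.0] ((\q.(if false then 4 else 4)) (false || (((\c.true) 6) && (if false then true else true))))
step 8: [beta@1.1.0] ((\q.(if false then 4 else 4)) (false || (true && (if false then true else true))))
step 9: [if@1.1.1] ((\q.(if false then 4 else 4)) (false || (true && true)))

Answer: if at 1.1.1 : (if false then true else true)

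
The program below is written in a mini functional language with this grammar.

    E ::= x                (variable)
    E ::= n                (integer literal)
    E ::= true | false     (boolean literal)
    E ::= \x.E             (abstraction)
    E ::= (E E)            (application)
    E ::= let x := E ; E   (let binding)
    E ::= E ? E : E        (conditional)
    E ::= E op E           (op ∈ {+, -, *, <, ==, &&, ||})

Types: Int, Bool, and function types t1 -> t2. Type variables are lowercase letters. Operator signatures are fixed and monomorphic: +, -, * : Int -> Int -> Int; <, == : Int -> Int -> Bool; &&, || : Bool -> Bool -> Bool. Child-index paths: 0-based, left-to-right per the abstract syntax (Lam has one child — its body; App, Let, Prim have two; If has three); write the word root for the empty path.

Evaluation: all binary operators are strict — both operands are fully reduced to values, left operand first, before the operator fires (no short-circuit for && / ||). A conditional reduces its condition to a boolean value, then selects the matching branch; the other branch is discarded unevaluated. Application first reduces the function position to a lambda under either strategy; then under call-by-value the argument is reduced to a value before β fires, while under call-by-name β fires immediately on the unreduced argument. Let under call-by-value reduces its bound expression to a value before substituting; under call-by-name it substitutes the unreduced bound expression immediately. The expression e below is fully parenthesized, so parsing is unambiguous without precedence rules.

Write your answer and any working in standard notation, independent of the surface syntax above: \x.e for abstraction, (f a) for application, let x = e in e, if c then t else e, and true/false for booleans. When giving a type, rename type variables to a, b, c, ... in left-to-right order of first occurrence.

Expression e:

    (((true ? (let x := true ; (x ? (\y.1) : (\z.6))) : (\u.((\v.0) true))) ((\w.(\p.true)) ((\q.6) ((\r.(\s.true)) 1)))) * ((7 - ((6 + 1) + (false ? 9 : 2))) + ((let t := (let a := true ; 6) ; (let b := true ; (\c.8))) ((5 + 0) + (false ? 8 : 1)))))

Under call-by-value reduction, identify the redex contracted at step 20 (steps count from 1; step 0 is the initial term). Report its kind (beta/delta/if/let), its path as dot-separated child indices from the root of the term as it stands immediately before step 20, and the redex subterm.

Working:
step 0: (((if true then (let x = true in (if x then (\y.1) else (\z.6))) else (\u.((\v.0) true))) ((\w.(\p.true)) ((\q.6) ((\r.(\s.true)) 1)))) * ((7 - ((6 + 1) + (if false then 9 else 2))) + ((let t = (let a = true in 6) in (let b = true in (\c.8))) ((5 + 0) + (if false then 8 else 1)))))
step 1: [if@0.0] (((let x = true in (if x then (\y.1) else (\z.6))) ((\w.(\p.true)) ((\q.6) ((\r.(\s.true)) 1)))) * ((7 - ((6 + 1) + (if false then 9 else 2))) + ((let t = (let a = true in 6) in (let b = true in (\c.8))) ((5 + 0) + (if false then 8 else 1)))))
step 2: [let@0.0] (((if true then (\y.1) else (\z.6)) ((\w.(\p.true)) ((\q.6) ((\r.(\s.true)) 1)))) * ((7 - ((6 + 1) + (if false then 9 else 2))) + ((let t = (let a = true in 6) in (let b = true in (\c.8))) ((5 + 0) + (if false then 8 else 1)))))
step 3: [if@0.0] (((\y.1) ((\w.(\p.true)) ((\q.6) ((\r.(\s.true)) 1)))) * ((7 - ((6 + 1) + (if false then 9 else 2))) + ((let t = (let a = true in 6) in (let b = true in (\c.8))) ((5 + 0) + (if false then 8 else 1)))))
step 4: [beta@0.1.1.1] (((\y.1) ((\w.(\p.true)) ((\q.6) (\s.true)))) * ((7 - ((6 + 1) + (if false then 9 else 2))) + ((let t = (let a = true in 6) in (let b = true in (\c.8))) ((5 + 0) + (if false then 8 else 1)))))
step 5: [beta@0.1.1] (((\y.1) ((\w.(\p.true)) 6)) * ((7 - ((6 + 1) + (if false then 9 else 2))) + ((let t = (let a = true in 6) in (let b = true in (\c.8))) ((5 + 0) + (if false then 8 else 1)))))
step 6: [beta@0.1] (((\y.1) (\p.true)) * ((7 - ((6 + 1) + (if false then 9 else 2))) + ((let t = (let a = true in 6) in (let b = true in (\c.8))) ((5 + 0) + (if false then 8 else 1)))))
step 7: [beta@0] (1 * ((7 - ((6 + 1) + (if false then 9 else 2))) + ((let t = (let a = true in 6) in (let b = true in (\c.8))) ((5 + 0) + (if false then 8 else 1)))))
step 8: [delta@1.0.1.0] (1 * ((7 - (7 + (if false then 9 else 2))) + ((let t = (let a = true in 6) in (let b = true in (\c.8))) ((5 + 0) + (if false then 8 else 1)))))
step 9: [if@1.0.1.1] (1 * ((7 - (7 + 2)) + ((let t = (let a = true in 6) in (let b = true in (\c.8))) ((5 + 0) + (if false then 8 else 1)))))
step 10: [delta@1.0.1] (1 * ((7 - 9) + ((let t = (let a = true in 6) in (let b = true in (\c.8))) ((5 + 0) + (if false then 8 else 1)))))
step 11: [delta@1.0] (1 * (-2 + ((let t = (let a = true in 6) in (let b = true in (\c.8))) ((5 + 0) + (if false then 8 else 1)))))
step 12: [let@1.1.0.0] (1 * (-2 + ((let t = 6 in (let b = true in (\c.8))) ((5 + 0) + (if false then 8 else 1)))))
step 13: [let@1.1.0] (1 * (-2 + ((let b = true in (\c.8)) ((5 + 0) + (if false then 8 else 1)))))
step 14: [let@1.1.0] (1 * (-2 + ((\c.8) ((5 + 0) + (if false then 8 else 1)))))
step 15: [delta@1.1.1.0] (1 * (-2 + ((\c.8) (5 + (if false then 8 else 1)))))
step 16: [if@1.1.1.1] (1 * (-2 + ((\c.8) (5 + 1))))
step 17: [delta@1.1.1] (1 * (-2 + ((\c.8) 6)))
step 18: [beta@1.1] (1 * (-2 + 8))
step 19: [delta@1] (1 * 6)
step 20: [delta@root] 6

Answer: delta at root : (1 * 6)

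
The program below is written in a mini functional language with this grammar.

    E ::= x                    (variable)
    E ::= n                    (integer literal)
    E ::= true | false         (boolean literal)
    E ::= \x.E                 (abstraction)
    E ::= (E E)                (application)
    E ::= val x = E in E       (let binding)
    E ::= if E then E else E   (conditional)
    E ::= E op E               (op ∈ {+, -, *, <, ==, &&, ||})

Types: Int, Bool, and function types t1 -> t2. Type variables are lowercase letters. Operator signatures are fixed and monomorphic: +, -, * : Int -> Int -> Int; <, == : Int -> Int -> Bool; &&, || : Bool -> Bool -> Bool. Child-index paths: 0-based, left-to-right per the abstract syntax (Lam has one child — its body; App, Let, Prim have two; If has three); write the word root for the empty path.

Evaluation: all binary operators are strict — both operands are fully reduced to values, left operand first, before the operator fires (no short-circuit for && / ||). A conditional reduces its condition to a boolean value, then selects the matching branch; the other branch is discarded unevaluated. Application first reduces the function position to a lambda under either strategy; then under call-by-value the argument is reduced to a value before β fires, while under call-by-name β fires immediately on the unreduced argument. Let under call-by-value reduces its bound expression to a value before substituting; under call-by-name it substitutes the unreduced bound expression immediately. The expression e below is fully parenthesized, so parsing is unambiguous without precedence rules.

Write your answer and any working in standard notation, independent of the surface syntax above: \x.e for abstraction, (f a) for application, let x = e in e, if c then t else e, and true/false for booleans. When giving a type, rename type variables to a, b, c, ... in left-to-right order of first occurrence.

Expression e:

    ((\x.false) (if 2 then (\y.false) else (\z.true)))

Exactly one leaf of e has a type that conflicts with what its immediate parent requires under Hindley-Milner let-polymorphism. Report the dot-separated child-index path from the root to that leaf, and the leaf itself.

Trace:
\x._ : a -> Bool
  unify Int ~ Bool
  FAIL: mismatch Int ~ Bool

Answer: 1.0 : 2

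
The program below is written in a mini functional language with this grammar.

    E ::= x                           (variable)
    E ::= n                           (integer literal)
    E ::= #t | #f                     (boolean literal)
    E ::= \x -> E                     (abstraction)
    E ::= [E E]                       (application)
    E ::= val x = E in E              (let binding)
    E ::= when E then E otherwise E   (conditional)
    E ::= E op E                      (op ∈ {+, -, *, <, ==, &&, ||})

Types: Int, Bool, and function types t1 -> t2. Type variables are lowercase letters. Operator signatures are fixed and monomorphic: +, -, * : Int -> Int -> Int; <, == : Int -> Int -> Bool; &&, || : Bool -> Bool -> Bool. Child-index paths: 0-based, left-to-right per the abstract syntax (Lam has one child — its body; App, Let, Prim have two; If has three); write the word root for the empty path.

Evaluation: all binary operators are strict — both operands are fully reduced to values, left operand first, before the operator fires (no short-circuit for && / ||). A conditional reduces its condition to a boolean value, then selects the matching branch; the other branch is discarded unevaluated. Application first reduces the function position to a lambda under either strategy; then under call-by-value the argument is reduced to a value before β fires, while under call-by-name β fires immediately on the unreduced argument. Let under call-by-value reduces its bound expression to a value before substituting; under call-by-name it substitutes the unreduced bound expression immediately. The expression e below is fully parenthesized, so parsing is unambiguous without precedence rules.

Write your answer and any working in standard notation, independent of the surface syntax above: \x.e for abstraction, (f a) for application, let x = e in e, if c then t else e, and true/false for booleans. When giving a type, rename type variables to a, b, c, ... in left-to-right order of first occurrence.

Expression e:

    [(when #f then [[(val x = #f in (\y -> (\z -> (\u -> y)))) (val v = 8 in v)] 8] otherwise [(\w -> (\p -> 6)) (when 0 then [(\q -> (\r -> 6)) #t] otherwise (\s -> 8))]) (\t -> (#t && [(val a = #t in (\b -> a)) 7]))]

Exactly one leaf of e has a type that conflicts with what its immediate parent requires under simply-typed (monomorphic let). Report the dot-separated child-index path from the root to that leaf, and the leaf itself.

Answer: 0.2.1.0 : 0

Derivation:
  unify Bool ~ Bool
let x : Bool
y : a
\u._ : c -> a
\z._ : b -> c -> a
\y._ : a -> b -> c -> a
let v : Int
v : Int
  unify a -> b -> c -> a ~ Int -> d
  unify a ~ Int
  unify b -> c -> Int ~ d
_ _ : b -> c -> Int
  unify b -> c -> Int ~ Int -> e
  unify b ~ Int
  unify c -> Int ~ e
_ _ : c -> Int
\p._ : g -> Int
\w._ : f -> g -> Int
  unify Int ~ Bool
  FAIL: mismatch Int ~ Bool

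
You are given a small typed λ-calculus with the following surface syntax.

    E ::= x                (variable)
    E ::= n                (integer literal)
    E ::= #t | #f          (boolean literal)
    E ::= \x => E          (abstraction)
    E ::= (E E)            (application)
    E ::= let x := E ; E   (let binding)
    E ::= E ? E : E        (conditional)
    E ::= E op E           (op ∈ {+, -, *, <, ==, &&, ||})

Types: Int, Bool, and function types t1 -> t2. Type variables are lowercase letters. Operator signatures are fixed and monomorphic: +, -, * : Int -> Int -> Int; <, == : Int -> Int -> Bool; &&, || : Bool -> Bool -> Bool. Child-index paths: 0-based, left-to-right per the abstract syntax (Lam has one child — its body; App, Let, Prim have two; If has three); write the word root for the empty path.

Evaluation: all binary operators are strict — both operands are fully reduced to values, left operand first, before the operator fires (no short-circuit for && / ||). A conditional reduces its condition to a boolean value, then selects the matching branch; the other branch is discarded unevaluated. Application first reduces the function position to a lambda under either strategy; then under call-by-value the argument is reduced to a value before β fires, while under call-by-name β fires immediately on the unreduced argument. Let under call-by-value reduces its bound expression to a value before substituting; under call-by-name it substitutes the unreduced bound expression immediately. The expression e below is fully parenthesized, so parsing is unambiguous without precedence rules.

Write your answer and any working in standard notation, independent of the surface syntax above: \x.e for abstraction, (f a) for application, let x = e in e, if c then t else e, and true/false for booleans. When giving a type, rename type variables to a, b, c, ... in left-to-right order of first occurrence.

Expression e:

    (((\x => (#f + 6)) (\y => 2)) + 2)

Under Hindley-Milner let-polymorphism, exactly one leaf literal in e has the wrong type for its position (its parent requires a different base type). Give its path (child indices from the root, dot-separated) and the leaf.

Trace:
  unify Bool ~ Int
  FAIL: mismatch Bool ~ Int

Answer: 0.0.0.0 : false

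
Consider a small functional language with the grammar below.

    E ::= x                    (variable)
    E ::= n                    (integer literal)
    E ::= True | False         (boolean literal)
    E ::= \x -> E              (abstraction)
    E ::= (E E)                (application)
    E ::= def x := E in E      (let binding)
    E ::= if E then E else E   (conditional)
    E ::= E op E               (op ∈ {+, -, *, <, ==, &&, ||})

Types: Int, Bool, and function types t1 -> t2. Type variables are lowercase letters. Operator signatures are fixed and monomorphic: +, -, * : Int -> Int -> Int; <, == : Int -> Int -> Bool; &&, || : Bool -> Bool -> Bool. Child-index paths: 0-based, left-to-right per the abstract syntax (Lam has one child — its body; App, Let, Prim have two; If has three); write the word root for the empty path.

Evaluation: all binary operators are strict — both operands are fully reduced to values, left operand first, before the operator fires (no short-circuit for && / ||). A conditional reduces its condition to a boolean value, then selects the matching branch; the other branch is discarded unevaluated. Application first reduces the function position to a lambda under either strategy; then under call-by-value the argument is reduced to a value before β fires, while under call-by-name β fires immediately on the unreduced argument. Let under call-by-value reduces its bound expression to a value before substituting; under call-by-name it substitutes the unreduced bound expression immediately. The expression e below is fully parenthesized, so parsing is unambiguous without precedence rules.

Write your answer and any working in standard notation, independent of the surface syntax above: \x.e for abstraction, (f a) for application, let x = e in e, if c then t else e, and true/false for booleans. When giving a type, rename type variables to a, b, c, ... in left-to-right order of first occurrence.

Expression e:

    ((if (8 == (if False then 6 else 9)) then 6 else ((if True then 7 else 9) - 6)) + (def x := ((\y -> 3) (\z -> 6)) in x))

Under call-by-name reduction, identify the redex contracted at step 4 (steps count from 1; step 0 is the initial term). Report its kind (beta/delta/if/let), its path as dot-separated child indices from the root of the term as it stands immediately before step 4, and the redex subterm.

Answer: if at 0.0 : (if true then 7 else 9)

Trace:
step 0: ((if (8 == (if false then 6 else 9)) then 6 else ((if true then 7 else 9) - 6)) + (let x = ((\y.3) (\z.6)) in x))
step 1: [if@0.0.1] ((if (8 == 9) then 6 else ((if true then 7 else 9) - 6)) + (let x = ((\y.3) (\z.6)) in x))
step 2: [delta@0.0] ((if false then 6 else ((if true then 7 else 9) - 6)) + (let x = ((\y.3) (\z.6)) in x))
step 3: [if@0] (((if true then 7 else 9) - 6) + (let x = ((\y.3) (\z.6)) in x))
step 4: [if@0.0] ((7 - 6) + (let x = ((\y.3) (\z.6)) in x))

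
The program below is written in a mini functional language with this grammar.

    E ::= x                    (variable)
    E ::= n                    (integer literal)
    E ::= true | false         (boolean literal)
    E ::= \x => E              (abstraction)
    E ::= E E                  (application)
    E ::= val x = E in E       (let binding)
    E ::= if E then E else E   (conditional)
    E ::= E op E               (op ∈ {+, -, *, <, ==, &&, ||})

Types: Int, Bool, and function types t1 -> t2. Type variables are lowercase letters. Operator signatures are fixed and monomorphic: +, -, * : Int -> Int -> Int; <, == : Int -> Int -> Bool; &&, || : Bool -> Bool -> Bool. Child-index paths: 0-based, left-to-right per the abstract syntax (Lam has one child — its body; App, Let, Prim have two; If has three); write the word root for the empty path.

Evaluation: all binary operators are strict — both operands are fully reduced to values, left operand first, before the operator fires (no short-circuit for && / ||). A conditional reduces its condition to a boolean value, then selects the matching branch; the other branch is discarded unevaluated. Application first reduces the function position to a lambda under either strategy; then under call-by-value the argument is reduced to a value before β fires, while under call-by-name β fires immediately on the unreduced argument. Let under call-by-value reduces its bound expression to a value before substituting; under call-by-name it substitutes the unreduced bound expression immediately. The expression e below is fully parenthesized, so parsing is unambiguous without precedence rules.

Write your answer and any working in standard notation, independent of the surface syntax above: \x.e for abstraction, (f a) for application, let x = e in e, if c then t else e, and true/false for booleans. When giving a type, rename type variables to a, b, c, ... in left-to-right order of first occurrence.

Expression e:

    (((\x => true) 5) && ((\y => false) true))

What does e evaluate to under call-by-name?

Working:
step 0: (((\x.true) 5) && ((\y.false) true))
step 1: [beta@0] (true && ((\y.false) true))
step 2: [beta@1] (true && false)
step 3: [delta@root] false

Answer: false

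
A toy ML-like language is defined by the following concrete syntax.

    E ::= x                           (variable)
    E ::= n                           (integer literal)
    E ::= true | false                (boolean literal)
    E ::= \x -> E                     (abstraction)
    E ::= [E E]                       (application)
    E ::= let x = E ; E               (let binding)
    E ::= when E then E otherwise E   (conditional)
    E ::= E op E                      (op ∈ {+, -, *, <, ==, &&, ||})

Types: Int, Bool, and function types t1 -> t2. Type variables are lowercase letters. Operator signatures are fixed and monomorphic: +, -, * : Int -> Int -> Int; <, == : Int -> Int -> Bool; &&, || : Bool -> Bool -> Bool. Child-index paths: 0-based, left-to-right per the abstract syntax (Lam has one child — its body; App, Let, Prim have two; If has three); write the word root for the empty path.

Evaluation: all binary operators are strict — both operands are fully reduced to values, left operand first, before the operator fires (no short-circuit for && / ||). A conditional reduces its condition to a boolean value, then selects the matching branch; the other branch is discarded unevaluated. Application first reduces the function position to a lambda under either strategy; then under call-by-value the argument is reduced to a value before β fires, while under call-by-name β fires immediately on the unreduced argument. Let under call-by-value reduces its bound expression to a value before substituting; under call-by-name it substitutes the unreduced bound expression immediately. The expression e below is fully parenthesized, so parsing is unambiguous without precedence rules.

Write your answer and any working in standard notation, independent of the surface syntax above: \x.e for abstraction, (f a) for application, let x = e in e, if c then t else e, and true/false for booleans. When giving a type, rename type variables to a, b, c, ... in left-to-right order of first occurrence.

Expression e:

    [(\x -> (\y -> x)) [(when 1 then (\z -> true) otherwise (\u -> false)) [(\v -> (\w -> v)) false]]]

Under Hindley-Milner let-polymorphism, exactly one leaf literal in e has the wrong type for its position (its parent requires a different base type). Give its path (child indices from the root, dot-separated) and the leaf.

Answer: 1.0.0 : 1

Derivation:
x : a
\y._ : b -> a
\x._ : a -> b -> a
  unify Int ~ Bool
  FAIL: mismatch Int ~ Bool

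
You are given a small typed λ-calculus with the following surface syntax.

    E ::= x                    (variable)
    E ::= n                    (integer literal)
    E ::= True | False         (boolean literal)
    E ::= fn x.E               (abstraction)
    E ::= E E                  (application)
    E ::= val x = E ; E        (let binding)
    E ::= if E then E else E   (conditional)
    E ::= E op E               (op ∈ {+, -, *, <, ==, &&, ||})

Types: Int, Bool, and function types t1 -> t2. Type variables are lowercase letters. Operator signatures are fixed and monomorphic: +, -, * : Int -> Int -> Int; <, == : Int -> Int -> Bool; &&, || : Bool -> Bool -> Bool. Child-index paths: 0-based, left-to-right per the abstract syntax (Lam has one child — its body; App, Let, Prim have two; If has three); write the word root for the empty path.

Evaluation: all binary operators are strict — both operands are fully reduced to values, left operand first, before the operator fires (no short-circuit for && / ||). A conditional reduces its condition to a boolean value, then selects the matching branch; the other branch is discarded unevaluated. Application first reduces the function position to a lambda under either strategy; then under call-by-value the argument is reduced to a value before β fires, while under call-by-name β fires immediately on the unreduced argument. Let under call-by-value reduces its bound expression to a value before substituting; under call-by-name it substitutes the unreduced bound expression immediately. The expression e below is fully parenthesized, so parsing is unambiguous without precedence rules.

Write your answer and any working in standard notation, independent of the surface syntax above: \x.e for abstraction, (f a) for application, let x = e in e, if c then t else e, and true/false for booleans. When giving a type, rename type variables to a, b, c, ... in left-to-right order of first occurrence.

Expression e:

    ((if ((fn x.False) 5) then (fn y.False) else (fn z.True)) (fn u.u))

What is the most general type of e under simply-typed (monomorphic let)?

Derivation:
\x._ : a -> Bool
  unify a -> Bool ~ Int -> b
  unify a ~ Int
  unify Bool ~ b
_ _ : Bool
  unify Bool ~ Bool
\y._ : c -> Bool
\z._ : d -> Bool
  unify c -> Bool ~ d -> Bool
  unify c ~ d
  unify Bool ~ Bool
u : e
\u._ : e -> e
  unify d -> Bool ~ (e -> e) -> f
  unify d ~ e -> e
  unify Bool ~ f
_ _ : Bool

Answer: Bool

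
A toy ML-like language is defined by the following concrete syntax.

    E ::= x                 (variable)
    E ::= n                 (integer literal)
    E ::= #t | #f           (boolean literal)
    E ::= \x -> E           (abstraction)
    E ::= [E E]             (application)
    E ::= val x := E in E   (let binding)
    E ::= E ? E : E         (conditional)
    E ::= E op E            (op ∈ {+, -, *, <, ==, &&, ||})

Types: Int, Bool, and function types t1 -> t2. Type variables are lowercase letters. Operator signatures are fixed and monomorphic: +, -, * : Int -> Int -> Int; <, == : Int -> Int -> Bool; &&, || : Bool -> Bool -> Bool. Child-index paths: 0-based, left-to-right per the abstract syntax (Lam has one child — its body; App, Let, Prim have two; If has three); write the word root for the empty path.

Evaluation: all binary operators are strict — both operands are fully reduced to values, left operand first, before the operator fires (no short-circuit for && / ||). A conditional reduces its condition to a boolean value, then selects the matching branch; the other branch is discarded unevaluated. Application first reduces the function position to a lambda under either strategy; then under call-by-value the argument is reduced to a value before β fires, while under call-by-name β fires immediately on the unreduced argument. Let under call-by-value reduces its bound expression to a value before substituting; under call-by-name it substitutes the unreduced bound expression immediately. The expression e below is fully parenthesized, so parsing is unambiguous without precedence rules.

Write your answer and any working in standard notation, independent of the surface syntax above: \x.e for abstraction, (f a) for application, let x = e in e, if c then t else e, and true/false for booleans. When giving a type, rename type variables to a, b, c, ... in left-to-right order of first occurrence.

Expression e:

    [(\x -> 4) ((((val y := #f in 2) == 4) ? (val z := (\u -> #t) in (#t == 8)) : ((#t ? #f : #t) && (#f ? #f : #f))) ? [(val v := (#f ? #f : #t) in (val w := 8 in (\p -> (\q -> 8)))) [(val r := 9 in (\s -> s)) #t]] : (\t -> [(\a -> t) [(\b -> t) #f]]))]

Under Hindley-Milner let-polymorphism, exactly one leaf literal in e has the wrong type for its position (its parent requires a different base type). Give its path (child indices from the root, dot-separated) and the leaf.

Answer: 1.0.1.1.0 : true

Derivation:
\x._ : a -> Int
let y : Bool
  unify Int ~ Int
  unify Int ~ Int
  unify Bool ~ Bool
\u._ : b -> Bool
let z : forall. b -> Bool
  unify Bool ~ Int
  FAIL: mismatch Bool ~ Int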